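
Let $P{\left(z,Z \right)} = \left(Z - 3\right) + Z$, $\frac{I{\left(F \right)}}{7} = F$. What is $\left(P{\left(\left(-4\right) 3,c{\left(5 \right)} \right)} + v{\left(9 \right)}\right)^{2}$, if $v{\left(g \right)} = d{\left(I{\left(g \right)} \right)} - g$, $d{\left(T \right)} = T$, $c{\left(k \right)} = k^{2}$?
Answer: $10201$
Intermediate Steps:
$I{\left(F \right)} = 7 F$
$v{\left(g \right)} = 6 g$ ($v{\left(g \right)} = 7 g - g = 6 g$)
$P{\left(z,Z \right)} = -3 + 2 Z$ ($P{\left(z,Z \right)} = \left(-3 + Z\right) + Z = -3 + 2 Z$)
$\left(P{\left(\left(-4\right) 3,c{\left(5 \right)} \right)} + v{\left(9 \right)}\right)^{2} = \left(\left(-3 + 2 \cdot 5^{2}\right) + 6 \cdot 9\right)^{2} = \left(\left(-3 + 2 \cdot 25\right) + 54\right)^{2} = \left(\left(-3 + 50\right) + 54\right)^{2} = \left(47 + 54\right)^{2} = 101^{2} = 10201$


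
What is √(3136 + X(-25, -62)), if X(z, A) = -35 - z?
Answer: √3126 ≈ 55.911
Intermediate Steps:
√(3136 + X(-25, -62)) = √(3136 + (-35 - 1*(-25))) = √(3136 + (-35 + 25)) = √(3136 - 10) = √3126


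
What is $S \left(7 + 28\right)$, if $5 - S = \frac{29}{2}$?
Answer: $- \frac{665}{2} \approx -332.5$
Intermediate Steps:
$S = - \frac{19}{2}$ ($S = 5 - \frac{29}{2} = - \frac{19}{2} \approx -9.5$)
$S \left(7 + 28\right) = - \frac{19 \left(7 + 28\right)}{2} = \left(- \frac{19}{2}\right) 35 = - \frac{665}{2}$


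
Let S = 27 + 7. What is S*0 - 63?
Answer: -63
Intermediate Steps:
S = 34
S*0 - 63 = 34*0 - 63 = 0 - 63 = -63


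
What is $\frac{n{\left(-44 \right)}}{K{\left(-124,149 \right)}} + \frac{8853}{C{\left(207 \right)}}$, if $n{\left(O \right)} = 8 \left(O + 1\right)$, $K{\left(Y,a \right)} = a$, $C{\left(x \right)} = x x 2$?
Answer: $- \frac{9387005}{4256334} \approx -2.2054$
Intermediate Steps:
$C{\left(x \right)} = 2 x^{2}$ ($C{\left(x \right)} = x^{2} \cdot 2 = 2 x^{2}$)
$n{\left(O \right)} = 8 + 8 O$ ($n{\left(O \right)} = 8 \left(1 + O\right) = 8 + 8 O$)
$\frac{n{\left(-44 \right)}}{K{\left(-124,149 \right)}} + \frac{8853}{C{\left(207 \right)}} = \frac{8 + 8 \left(-44\right)}{149} + \frac{8853}{2 \cdot 207^{2}} = \left(8 - 352\right) \frac{1}{149} + \frac{8853}{2 \cdot 42849} = \left(-344\right) \frac{1}{149} + \frac{8853}{85698} = - \frac{344}{149} + 8853 \cdot \frac{1}{85698} = - \frac{344}{149} + \frac{2951}{28566} = - \frac{9387005}{4256334}$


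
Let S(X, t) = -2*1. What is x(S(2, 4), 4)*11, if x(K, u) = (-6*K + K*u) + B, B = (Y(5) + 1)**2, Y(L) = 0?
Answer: 55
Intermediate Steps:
S(X, t) = -2
B = 1 (B = (0 + 1)**2 = 1**2 = 1)
x(K, u) = 1 - 6*K + K*u (x(K, u) = (-6*K + K*u) + 1 = 1 - 6*K + K*u)
x(S(2, 4), 4)*11 = (1 - 6*(-2) - 2*4)*11 = (1 + 12 - 8)*11 = 5*11 = 55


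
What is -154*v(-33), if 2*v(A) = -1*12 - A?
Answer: -1617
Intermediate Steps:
v(A) = -6 - A/2 (v(A) = (-1*12 - A)/2 = (-12 - A)/2 = -6 - A/2)
-154*v(-33) = -154*(-6 - ½*(-33)) = -154*(-6 + 33/2) = -154*21/2 = -1617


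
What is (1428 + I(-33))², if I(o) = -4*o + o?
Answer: 2331729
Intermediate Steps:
I(o) = -3*o
(1428 + I(-33))² = (1428 - 3*(-33))² = (1428 + 99)² = 1527² = 2331729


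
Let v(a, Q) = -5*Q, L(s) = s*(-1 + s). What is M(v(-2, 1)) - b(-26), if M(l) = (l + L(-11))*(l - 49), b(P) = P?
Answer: -6832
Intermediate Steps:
M(l) = (-49 + l)*(132 + l) (M(l) = (l - 11*(-1 - 11))*(l - 49) = (l - 11*(-12))*(-49 + l) = (l + 132)*(-49 + l) = (132 + l)*(-49 + l) = (-49 + l)*(132 + l))
M(v(-2, 1)) - b(-26) = (-6468 + (-5*1)**2 + 83*(-5*1)) - 1*(-26) = (-6468 + (-5)**2 + 83*(-5)) + 26 = (-6468 + 25 - 415) + 26 = -6858 + 26 = -6832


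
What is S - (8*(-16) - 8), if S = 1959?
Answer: 2095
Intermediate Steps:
S - (8*(-16) - 8) = 1959 - (8*(-16) - 8) = 1959 - (-128 - 8) = 1959 - 1*(-136) = 1959 + 136 = 2095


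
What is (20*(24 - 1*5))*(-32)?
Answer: -12160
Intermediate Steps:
(20*(24 - 1*5))*(-32) = (20*(24 - 5))*(-32) = (20*19)*(-32) = 380*(-32) = -12160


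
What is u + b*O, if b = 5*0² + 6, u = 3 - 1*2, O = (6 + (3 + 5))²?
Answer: 1177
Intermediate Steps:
O = 196 (O = (6 + 8)² = 14² = 196)
u = 1 (u = 3 - 2 = 1)
b = 6 (b = 5*0 + 6 = 0 + 6 = 6)
u + b*O = 1 + 6*196 = 1 + 1176 = 1177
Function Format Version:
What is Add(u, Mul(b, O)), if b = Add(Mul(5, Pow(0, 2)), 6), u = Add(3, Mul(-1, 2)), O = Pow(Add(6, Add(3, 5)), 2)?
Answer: 1177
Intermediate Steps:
O = 196 (O = Pow(Add(6, 8), 2) = Pow(14, 2) = 196)
u = 1 (u = Add(3, -2) = 1)
b = 6 (b = Add(Mul(5, 0), 6) = Add(0, 6) = 6)
Add(u, Mul(b, O)) = Add(1, Mul(6, 196)) = Add(1, 1176) = 1177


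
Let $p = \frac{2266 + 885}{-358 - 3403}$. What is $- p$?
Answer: $\frac{3151}{3761} \approx 0.83781$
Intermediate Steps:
$p = - \frac{3151}{3761}$ ($p = \frac{3151}{-3761} = 3151 \left(- \frac{1}{3761}\right) = - \frac{3151}{3761} \approx -0.83781$)
$- p = \left(-1\right) \left(- \frac{3151}{3761}\right) = \frac{3151}{3761}$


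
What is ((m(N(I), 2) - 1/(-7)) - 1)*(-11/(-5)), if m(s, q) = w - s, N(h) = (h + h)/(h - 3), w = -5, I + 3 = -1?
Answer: -77/5 ≈ -15.400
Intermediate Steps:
I = -4 (I = -3 - 1 = -4)
N(h) = 2*h/(-3 + h) (N(h) = (2*h)/(-3 + h) = 2*h/(-3 + h))
m(s, q) = -5 - s
((m(N(I), 2) - 1/(-7)) - 1)*(-11/(-5)) = (((-5 - 2*(-4)/(-3 - 4)) - 1/(-7)) - 1)*(-11/(-5)) = (((-5 - 2*(-4)/(-7)) - 1*(-⅐)) - 1)*(-11*(-⅕)) = (((-5 - 2*(-4)*(-1)/7) + ⅐) - 1)*(11/5) = (((-5 - 1*8/7) + ⅐) - 1)*(11/5) = (((-5 - 8/7) + ⅐) - 1)*(11/5) = ((-43/7 + ⅐) - 1)*(11/5) = (-6 - 1)*(11/5) = -7*11/5 = -77/5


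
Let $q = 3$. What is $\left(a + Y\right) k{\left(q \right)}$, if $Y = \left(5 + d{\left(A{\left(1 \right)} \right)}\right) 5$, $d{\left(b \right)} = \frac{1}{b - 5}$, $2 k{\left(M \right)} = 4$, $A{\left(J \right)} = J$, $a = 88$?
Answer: $\frac{447}{2} \approx 223.5$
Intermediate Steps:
$k{\left(M \right)} = 2$ ($k{\left(M \right)} = \frac{1}{2} \cdot 4 = 2$)
$d{\left(b \right)} = \frac{1}{-5 + b}$
$Y = \frac{95}{4}$ ($Y = \left(5 + \frac{1}{-5 + 1}\right) 5 = \left(5 + \frac{1}{-4}\right) 5 = \left(5 - \frac{1}{4}\right) 5 = \frac{19}{4} \cdot 5 = \frac{95}{4} \approx 23.75$)
$\left(a + Y\right) k{\left(q \right)} = \left(88 + \frac{95}{4}\right) 2 = \frac{447}{4} \cdot 2 = \frac{447}{2}$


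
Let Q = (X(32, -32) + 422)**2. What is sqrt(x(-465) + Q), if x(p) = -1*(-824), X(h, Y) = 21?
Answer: 9*sqrt(2433) ≈ 443.93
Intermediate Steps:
Q = 196249 (Q = (21 + 422)**2 = 443**2 = 196249)
x(p) = 824
sqrt(x(-465) + Q) = sqrt(824 + 196249) = sqrt(197073) = 9*sqrt(2433)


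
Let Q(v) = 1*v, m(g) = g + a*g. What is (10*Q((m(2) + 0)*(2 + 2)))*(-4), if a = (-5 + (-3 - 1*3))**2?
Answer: -39040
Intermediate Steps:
a = 121 (a = (-5 + (-3 - 3))**2 = (-5 - 6)**2 = (-11)**2 = 121)
m(g) = 122*g (m(g) = g + 121*g = 122*g)
Q(v) = v
(10*Q((m(2) + 0)*(2 + 2)))*(-4) = (10*((122*2 + 0)*(2 + 2)))*(-4) = (10*((244 + 0)*4))*(-4) = (10*(244*4))*(-4) = (10*976)*(-4) = 9760*(-4) = -39040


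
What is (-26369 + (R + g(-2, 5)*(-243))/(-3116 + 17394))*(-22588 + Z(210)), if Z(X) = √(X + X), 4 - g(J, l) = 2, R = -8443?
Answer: 4252253241234/7139 - 376505511*√105/7139 ≈ 5.9510e+8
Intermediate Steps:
g(J, l) = 2 (g(J, l) = 4 - 1*2 = 4 - 2 = 2)
Z(X) = √2*√X (Z(X) = √(2*X) = √2*√X)
(-26369 + (R + g(-2, 5)*(-243))/(-3116 + 17394))*(-22588 + Z(210)) = (-26369 + (-8443 + 2*(-243))/(-3116 + 17394))*(-22588 + √2*√210) = (-26369 + (-8443 - 486)/14278)*(-22588 + 2*√105) = (-26369 - 8929*1/14278)*(-22588 + 2*√105) = (-26369 - 8929/14278)*(-22588 + 2*√105) = -376505511*(-22588 + 2*√105)/14278 = 4252253241234/7139 - 376505511*√105/7139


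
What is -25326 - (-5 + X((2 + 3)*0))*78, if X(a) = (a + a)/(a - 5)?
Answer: -24936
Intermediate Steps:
X(a) = 2*a/(-5 + a) (X(a) = (2*a)/(-5 + a) = 2*a/(-5 + a))
-25326 - (-5 + X((2 + 3)*0))*78 = -25326 - (-5 + 2*((2 + 3)*0)/(-5 + (2 + 3)*0))*78 = -25326 - (-5 + 2*(5*0)/(-5 + 5*0))*78 = -25326 - (-5 + 2*0/(-5 + 0))*78 = -25326 - (-5 + 2*0/(-5))*78 = -25326 - (-5 + 2*0*(-⅕))*78 = -25326 - (-5 + 0)*78 = -25326 - (-5)*78 = -25326 - 1*(-390) = -25326 + 390 = -24936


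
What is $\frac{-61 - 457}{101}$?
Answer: $- \frac{518}{101} \approx -5.1287$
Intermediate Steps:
$\frac{-61 - 457}{101} = \left(-518\right) \frac{1}{101} = - \frac{518}{101}$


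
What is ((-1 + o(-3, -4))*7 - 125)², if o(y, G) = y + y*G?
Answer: 4761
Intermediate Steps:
o(y, G) = y + G*y
((-1 + o(-3, -4))*7 - 125)² = ((-1 - 3*(1 - 4))*7 - 125)² = ((-1 - 3*(-3))*7 - 125)² = ((-1 + 9)*7 - 125)² = (8*7 - 125)² = (56 - 125)² = (-69)² = 4761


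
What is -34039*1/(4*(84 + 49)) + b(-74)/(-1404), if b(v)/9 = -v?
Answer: -1337363/20748 ≈ -64.457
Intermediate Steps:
b(v) = -9*v (b(v) = 9*(-v) = -9*v)
-34039*1/(4*(84 + 49)) + b(-74)/(-1404) = -34039*1/(4*(84 + 49)) - 9*(-74)/(-1404) = -34039/(133*4) + 666*(-1/1404) = -34039/532 - 37/78 = -1337363/20748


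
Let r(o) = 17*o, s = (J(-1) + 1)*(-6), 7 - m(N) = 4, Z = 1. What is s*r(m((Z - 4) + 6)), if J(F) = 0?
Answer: -306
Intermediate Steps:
m(N) = 3 (m(N) = 7 - 1*4 = 7 - 4 = 3)
s = -6 (s = (0 + 1)*(-6) = 1*(-6) = -6)
s*r(m((Z - 4) + 6)) = -102*3 = -6*51 = -306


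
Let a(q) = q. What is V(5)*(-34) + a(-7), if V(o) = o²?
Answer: -857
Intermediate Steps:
V(5)*(-34) + a(-7) = 5²*(-34) - 7 = 25*(-34) - 7 = -850 - 7 = -857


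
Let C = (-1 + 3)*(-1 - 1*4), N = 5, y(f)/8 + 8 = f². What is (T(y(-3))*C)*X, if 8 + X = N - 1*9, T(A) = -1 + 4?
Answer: 360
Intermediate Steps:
y(f) = -64 + 8*f²
C = -10 (C = 2*(-1 - 4) = 2*(-5) = -10)
T(A) = 3
X = -12 (X = -8 + (5 - 1*9) = -8 + (5 - 9) = -8 - 4 = -12)
(T(y(-3))*C)*X = (3*(-10))*(-12) = -30*(-12) = 360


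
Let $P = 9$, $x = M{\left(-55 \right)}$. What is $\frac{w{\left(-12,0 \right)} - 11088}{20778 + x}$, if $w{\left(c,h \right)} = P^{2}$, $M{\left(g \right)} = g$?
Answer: $- \frac{11007}{20723} \approx -0.53115$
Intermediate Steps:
$x = -55$
$w{\left(c,h \right)} = 81$ ($w{\left(c,h \right)} = 9^{2} = 81$)
$\frac{w{\left(-12,0 \right)} - 11088}{20778 + x} = \frac{81 - 11088}{20778 - 55} = - \frac{11007}{20723}$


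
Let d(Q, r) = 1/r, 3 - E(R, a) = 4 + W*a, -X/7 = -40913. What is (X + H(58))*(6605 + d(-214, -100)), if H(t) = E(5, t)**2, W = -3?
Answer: 10446452184/5 ≈ 2.0893e+9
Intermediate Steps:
X = 286391 (X = -7*(-40913) = 286391)
E(R, a) = -1 + 3*a (E(R, a) = 3 - (4 - 3*a) = 3 + (-4 + 3*a) = -1 + 3*a)
H(t) = (-1 + 3*t)**2
(X + H(58))*(6605 + d(-214, -100)) = (286391 + (-1 + 3*58)**2)*(6605 + 1/(-100)) = (286391 + (-1 + 174)**2)*(6605 - 1/100) = (286391 + 173**2)*(660499/100) = (286391 + 29929)*(660499/100) = 316320*(660499/100) = 10446452184/5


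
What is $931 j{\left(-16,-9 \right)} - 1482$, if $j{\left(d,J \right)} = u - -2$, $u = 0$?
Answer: $380$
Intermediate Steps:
$j{\left(d,J \right)} = 2$ ($j{\left(d,J \right)} = 0 - -2 = 0 + 2 = 2$)
$931 j{\left(-16,-9 \right)} - 1482 = 931 \cdot 2 - 1482 = 1862 - 1482 = 380$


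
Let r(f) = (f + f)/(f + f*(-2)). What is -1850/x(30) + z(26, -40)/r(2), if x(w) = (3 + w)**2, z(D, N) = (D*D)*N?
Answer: 14721430/1089 ≈ 13518.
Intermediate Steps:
z(D, N) = N*D**2 (z(D, N) = D**2*N = N*D**2)
r(f) = -2 (r(f) = (2*f)/(f - 2*f) = (2*f)/((-f)) = (2*f)*(-1/f) = -2)
-1850/x(30) + z(26, -40)/r(2) = -1850/(3 + 30)**2 - 40*26**2/(-2) = -1850/(33**2) - 40*676*(-1/2) = -1850/1089 - 27040*(-1/2) = -1850*1/1089 + 13520 = -1850/1089 + 13520 = 14721430/1089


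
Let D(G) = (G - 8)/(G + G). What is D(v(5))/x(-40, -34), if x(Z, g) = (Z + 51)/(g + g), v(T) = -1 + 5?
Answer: 34/11 ≈ 3.0909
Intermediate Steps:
v(T) = 4
D(G) = (-8 + G)/(2*G) (D(G) = (-8 + G)/((2*G)) = (-8 + G)*(1/(2*G)) = (-8 + G)/(2*G))
x(Z, g) = (51 + Z)/(2*g) (x(Z, g) = (51 + Z)/((2*g)) = (51 + Z)*(1/(2*g)) = (51 + Z)/(2*g))
D(v(5))/x(-40, -34) = ((½)*(-8 + 4)/4)/(((½)*(51 - 40)/(-34))) = ((½)*(¼)*(-4))/(((½)*(-1/34)*11)) = -1/(2*(-11/68)) = -½*(-68/11) = 34/11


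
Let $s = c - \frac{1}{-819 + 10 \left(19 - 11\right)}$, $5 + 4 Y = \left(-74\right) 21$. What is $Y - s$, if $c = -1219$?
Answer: $\frac{2451259}{2956} \approx 829.25$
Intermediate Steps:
$Y = - \frac{1559}{4}$ ($Y = - \frac{5}{4} + \frac{\left(-74\right) 21}{4} = - \frac{5}{4} + \frac{1}{4} \left(-1554\right) = - \frac{5}{4} - \frac{777}{2} = - \frac{1559}{4} \approx -389.75$)
$s = - \frac{900840}{739}$ ($s = -1219 - \frac{1}{-819 + 10 \left(19 - 11\right)} = -1219 - \frac{1}{-819 + 10 \cdot 8} = -1219 - \frac{1}{-819 + 80} = -1219 - \frac{1}{-739} = -1219 - - \frac{1}{739} = -1219 + \frac{1}{739} = - \frac{900840}{739} \approx -1219.0$)
$Y - s = - \frac{1559}{4} - - \frac{900840}{739} = - \frac{1559}{4} + \frac{900840}{739} = \frac{2451259}{2956}$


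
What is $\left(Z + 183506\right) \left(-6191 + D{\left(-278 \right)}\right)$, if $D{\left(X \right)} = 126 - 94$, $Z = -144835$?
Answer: $-238174689$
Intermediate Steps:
$D{\left(X \right)} = 32$ ($D{\left(X \right)} = 126 - 94 = 32$)
$\left(Z + 183506\right) \left(-6191 + D{\left(-278 \right)}\right) = \left(-144835 + 183506\right) \left(-6191 + 32\right) = 38671 \left(-6159\right) = -238174689$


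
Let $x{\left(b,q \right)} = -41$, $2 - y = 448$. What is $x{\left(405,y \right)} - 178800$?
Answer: $-178841$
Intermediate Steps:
$y = -446$ ($y = 2 - 448 = -446$)
$x{\left(405,y \right)} - 178800 = -41 - 178800 = -178841$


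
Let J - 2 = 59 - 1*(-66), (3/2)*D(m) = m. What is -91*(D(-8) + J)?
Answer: -33215/3 ≈ -11072.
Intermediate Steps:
D(m) = 2*m/3
J = 127 (J = 2 + (59 - 1*(-66)) = 2 + (59 + 66) = 2 + 125 = 127)
-91*(D(-8) + J) = -91*((⅔)*(-8) + 127) = -91*(-16/3 + 127) = -91*365/3 = -33215/3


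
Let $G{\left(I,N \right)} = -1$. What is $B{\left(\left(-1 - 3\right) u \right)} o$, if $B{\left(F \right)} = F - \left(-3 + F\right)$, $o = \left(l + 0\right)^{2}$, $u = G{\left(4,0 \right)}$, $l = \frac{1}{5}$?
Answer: $\frac{3}{25} \approx 0.12$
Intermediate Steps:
$l = \frac{1}{5} \approx 0.2$
$u = -1$
$o = \frac{1}{25}$ ($o = \left(\frac{1}{5} + 0\right)^{2} = \left(\frac{1}{5}\right)^{2} = \frac{1}{25} \approx 0.04$)
$B{\left(F \right)} = 3$
$B{\left(\left(-1 - 3\right) u \right)} o = 3 \cdot \frac{1}{25} = \frac{3}{25}$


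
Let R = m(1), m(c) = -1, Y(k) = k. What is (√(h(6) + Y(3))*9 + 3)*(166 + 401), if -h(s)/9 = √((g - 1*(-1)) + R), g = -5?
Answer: 1701 + 5103*√(3 - 9*I*√5) ≈ 19136.0 - 15029.0*I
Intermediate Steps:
R = -1
h(s) = -9*I*√5 (h(s) = -9*√((-5 - 1*(-1)) - 1) = -9*√((-5 + 1) - 1) = -9*√(-4 - 1) = -9*I*√5)
(√(h(6) + Y(3))*9 + 3)*(166 + 401) = (√(-9*I*√5 + 3)*9 + 3)*(166 + 401) = (√(3 - 9*I*√5)*9 + 3)*567 = (9*√(3 - 9*I*√5) + 3)*567 = (3 + 9*√(3 - 9*I*√5))*567 = 1701 + 5103*√(3 - 9*I*√5)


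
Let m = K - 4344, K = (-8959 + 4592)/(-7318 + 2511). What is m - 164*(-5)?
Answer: -1539591/437 ≈ -3523.1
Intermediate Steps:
K = 397/437 (K = -4367/(-4807) = -4367*(-1/4807) = 397/437 ≈ 0.90847)
m = -1897931/437 (m = 397/437 - 4344 = -1897931/437 ≈ -4343.1)
m - 164*(-5) = -1897931/437 - 164*(-5) = -1897931/437 + 820 = -1539591/437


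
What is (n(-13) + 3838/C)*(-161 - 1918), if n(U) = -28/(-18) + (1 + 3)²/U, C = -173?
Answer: 102211032/2249 ≈ 45447.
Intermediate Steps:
n(U) = 14/9 + 16/U (n(U) = -28*(-1/18) + 4²/U = 14/9 + 16/U)
(n(-13) + 3838/C)*(-161 - 1918) = ((14/9 + 16/(-13)) + 3838/(-173))*(-161 - 1918) = ((14/9 + 16*(-1/13)) + 3838*(-1/173))*(-2079) = ((14/9 - 16/13) - 3838/173)*(-2079) = (38/117 - 3838/173)*(-2079) = -442472/20241*(-2079) = 102211032/2249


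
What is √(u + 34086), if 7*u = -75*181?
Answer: 3*√175021/7 ≈ 179.29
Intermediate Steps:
u = -13575/7 (u = (-75*181)/7 = (-15*905)/7 = (⅐)*(-13575) = -13575/7 ≈ -1939.3)
√(u + 34086) = √(-13575/7 + 34086) = √(225027/7) = 3*√175021/7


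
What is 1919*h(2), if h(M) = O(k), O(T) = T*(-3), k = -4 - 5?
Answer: 51813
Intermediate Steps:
k = -9
O(T) = -3*T
h(M) = 27 (h(M) = -3*(-9) = 27)
1919*h(2) = 1919*27 = 51813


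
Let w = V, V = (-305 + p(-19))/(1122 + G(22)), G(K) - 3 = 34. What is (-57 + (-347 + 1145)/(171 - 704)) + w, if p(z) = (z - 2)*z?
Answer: -36086359/617747 ≈ -58.416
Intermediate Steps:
p(z) = z*(-2 + z) (p(z) = (-2 + z)*z = z*(-2 + z))
G(K) = 37 (G(K) = 3 + 34 = 37)
V = 94/1159 (V = (-305 - 19*(-2 - 19))/(1122 + 37) = (-305 - 19*(-21))/1159 = (-305 + 399)*(1/1159) = 94*(1/1159) = 94/1159 ≈ 0.081104)
w = 94/1159 ≈ 0.081104
(-57 + (-347 + 1145)/(171 - 704)) + w = (-57 + (-347 + 1145)/(171 - 704)) + 94/1159 = (-57 + 798/(-533)) + 94/1159 = (-57 + 798*(-1/533)) + 94/1159 = (-57 - 798/533) + 94/1159 = -31179/533 + 94/1159 = -36086359/617747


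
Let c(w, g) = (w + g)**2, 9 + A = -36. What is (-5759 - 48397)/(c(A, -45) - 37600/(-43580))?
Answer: -29501481/4412945 ≈ -6.6852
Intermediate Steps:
A = -45 (A = -9 - 36 = -45)
c(w, g) = (g + w)**2
(-5759 - 48397)/(c(A, -45) - 37600/(-43580)) = (-5759 - 48397)/((-45 - 45)**2 - 37600/(-43580)) = -54156/((-90)**2 - 37600*(-1/43580)) = -54156/(8100 + 1880/2179) = -54156/17651780/2179 = -54156*2179/17651780 = -29501481/4412945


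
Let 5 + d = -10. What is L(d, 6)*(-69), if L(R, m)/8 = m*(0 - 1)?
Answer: 3312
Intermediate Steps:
d = -15 (d = -5 - 10 = -15)
L(R, m) = -8*m (L(R, m) = 8*(m*(0 - 1)) = 8*(m*(-1)) = 8*(-m) = -8*m)
L(d, 6)*(-69) = -8*6*(-69) = -48*(-69) = 3312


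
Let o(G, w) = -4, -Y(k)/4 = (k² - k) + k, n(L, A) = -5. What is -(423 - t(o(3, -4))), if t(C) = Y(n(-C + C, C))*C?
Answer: -23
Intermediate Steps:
Y(k) = -4*k² (Y(k) = -4*((k² - k) + k) = -4*k²)
t(C) = -100*C (t(C) = (-4*(-5)²)*C = (-4*25)*C = -100*C)
-(423 - t(o(3, -4))) = -(423 - (-100)*(-4)) = -(423 - 1*400) = -(423 - 400) = -1*23 = -23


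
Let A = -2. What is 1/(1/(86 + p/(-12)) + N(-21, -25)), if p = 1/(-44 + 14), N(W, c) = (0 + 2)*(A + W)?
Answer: -30961/1423846 ≈ -0.021745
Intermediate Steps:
N(W, c) = -4 + 2*W (N(W, c) = (0 + 2)*(-2 + W) = 2*(-2 + W) = -4 + 2*W)
p = -1/30 (p = 1/(-30) = -1/30 ≈ -0.033333)
1/(1/(86 + p/(-12)) + N(-21, -25)) = 1/(1/(86 - 1/30/(-12)) + (-4 + 2*(-21))) = 1/(1/(86 - 1/30*(-1/12)) + (-4 - 42)) = 1/(1/(86 + 1/360) - 46) = 1/(1/(30961/360) - 46) = 1/(360/30961 - 46) = 1/(-1423846/30961) = -30961/1423846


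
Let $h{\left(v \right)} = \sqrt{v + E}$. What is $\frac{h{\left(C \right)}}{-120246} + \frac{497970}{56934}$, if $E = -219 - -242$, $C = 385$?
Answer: $\frac{27665}{3163} - \frac{\sqrt{102}}{60123} \approx 8.7463$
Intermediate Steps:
$E = 23$ ($E = -219 + 242 = 23$)
$h{\left(v \right)} = \sqrt{23 + v}$ ($h{\left(v \right)} = \sqrt{v + 23} = \sqrt{23 + v}$)
$\frac{h{\left(C \right)}}{-120246} + \frac{497970}{56934} = \frac{\sqrt{23 + 385}}{-120246} + \frac{497970}{56934} = \sqrt{408} \left(- \frac{1}{120246}\right) + 497970 \cdot \frac{1}{56934} = 2 \sqrt{102} \left(- \frac{1}{120246}\right) + \frac{27665}{3163} = - \frac{\sqrt{102}}{60123} + \frac{27665}{3163} = \frac{27665}{3163} - \frac{\sqrt{102}}{60123}$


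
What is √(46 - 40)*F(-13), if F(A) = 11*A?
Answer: -143*√6 ≈ -350.28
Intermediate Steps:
√(46 - 40)*F(-13) = √(46 - 40)*(11*(-13)) = √6*(-143) = -143*√6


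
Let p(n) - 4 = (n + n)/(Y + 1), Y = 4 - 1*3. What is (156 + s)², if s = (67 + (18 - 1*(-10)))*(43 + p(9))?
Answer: 29986576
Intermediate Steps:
Y = 1 (Y = 4 - 3 = 1)
p(n) = 4 + n (p(n) = 4 + (n + n)/(1 + 1) = 4 + (2*n)/2 = 4 + (2*n)*(½) = 4 + n)
s = 5320 (s = (67 + (18 - 1*(-10)))*(43 + (4 + 9)) = (67 + (18 + 10))*(43 + 13) = (67 + 28)*56 = 95*56 = 5320)
(156 + s)² = (156 + 5320)² = 5476² = 29986576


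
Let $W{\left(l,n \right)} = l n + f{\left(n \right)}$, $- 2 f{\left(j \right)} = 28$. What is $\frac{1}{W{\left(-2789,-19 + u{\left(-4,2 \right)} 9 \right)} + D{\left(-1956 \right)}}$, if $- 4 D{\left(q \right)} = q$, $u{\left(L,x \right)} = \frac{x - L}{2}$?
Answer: $- \frac{1}{21837} \approx -4.5794 \cdot 10^{-5}$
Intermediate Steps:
$f{\left(j \right)} = -14$ ($f{\left(j \right)} = \left(- \frac{1}{2}\right) 28 = -14$)
$u{\left(L,x \right)} = \frac{x}{2} - \frac{L}{2}$ ($u{\left(L,x \right)} = \left(x - L\right) \frac{1}{2} = \frac{x}{2} - \frac{L}{2}$)
$D{\left(q \right)} = - \frac{q}{4}$
$W{\left(l,n \right)} = -14 + l n$ ($W{\left(l,n \right)} = l n - 14 = -14 + l n$)
$\frac{1}{W{\left(-2789,-19 + u{\left(-4,2 \right)} 9 \right)} + D{\left(-1956 \right)}} = \frac{1}{\left(-14 - 2789 \left(-19 + \left(\frac{1}{2} \cdot 2 - -2\right) 9\right)\right) - -489} = \frac{1}{\left(-14 - 2789 \left(-19 + \left(1 + 2\right) 9\right)\right) + 489} = \frac{1}{\left(-14 - 2789 \left(-19 + 3 \cdot 9\right)\right) + 489} = \frac{1}{\left(-14 - 2789 \left(-19 + 27\right)\right) + 489} = \frac{1}{\left(-14 - 22312\right) + 489} = \frac{1}{-22326 + 489} = \frac{1}{-21837} = - \frac{1}{21837}$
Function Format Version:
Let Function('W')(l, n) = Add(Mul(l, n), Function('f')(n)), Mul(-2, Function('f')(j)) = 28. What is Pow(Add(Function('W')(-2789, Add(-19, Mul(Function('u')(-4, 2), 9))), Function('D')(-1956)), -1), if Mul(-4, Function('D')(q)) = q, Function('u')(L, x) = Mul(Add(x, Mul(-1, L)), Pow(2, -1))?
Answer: Rational(-1, 21837) ≈ -4.5794e-5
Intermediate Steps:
Function('f')(j) = -14 (Function('f')(j) = Mul(Rational(-1, 2), 28) = -14)
Function('u')(L, x) = Add(Mul(Rational(1, 2), x), Mul(Rational(-1, 2), L)) (Function('u')(L, x) = Mul(Add(x, Mul(-1, L)), Rational(1, 2)) = Add(Mul(Rational(1, 2), x), Mul(Rational(-1, 2), L)))
Function('D')(q) = Mul(Rational(-1, 4), q)
Function('W')(l, n) = Add(-14, Mul(l, n)) (Function('W')(l, n) = Add(Mul(l, n), -14) = Add(-14, Mul(l, n)))
Pow(Add(Function('W')(-2789, Add(-19, Mul(Function('u')(-4, 2), 9))), Function('D')(-1956)), -1) = Pow(Add(Add(-14, Mul(-2789, Add(-19, Mul(Add(Mul(Rational(1, 2), 2), Mul(Rational(-1, 2), -4)), 9)))), Mul(Rational(-1, 4), -1956)), -1) = Pow(Add(Add(-14, Mul(-2789, Add(-19, Mul(Add(1, 2), 9)))), 489), -1) = Pow(Add(Add(-14, Mul(-2789, Add(-19, Mul(3, 9)))), 489), -1) = Pow(Add(Add(-14, Mul(-2789, Add(-19, 27))), 489), -1) = Pow(Add(Add(-14, Mul(-2789, 8)), 489), -1) = Pow(Add(Add(-14, -22312), 489), -1) = Pow(Add(-22326, 489), -1) = Pow(-21837, -1) = Rational(-1, 21837)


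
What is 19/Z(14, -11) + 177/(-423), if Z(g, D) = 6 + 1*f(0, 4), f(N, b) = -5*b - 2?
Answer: -3623/2256 ≈ -1.6059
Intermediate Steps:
f(N, b) = -2 - 5*b
Z(g, D) = -16 (Z(g, D) = 6 + 1*(-2 - 5*4) = 6 + 1*(-2 - 20) = 6 + 1*(-22) = 6 - 22 = -16)
19/Z(14, -11) + 177/(-423) = 19/(-16) + 177/(-423) = 19*(-1/16) + 177*(-1/423) = -19/16 - 59/141 = -3623/2256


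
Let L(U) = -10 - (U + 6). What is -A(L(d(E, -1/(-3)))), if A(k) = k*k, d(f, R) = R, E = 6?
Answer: -2401/9 ≈ -266.78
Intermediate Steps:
L(U) = -16 - U (L(U) = -10 - (6 + U) = -10 + (-6 - U) = -16 - U)
A(k) = k²
-A(L(d(E, -1/(-3)))) = -(-16 - (-1)/(-3))² = -(-16 - (-1)*(-1)/3)² = -(-16 - 1*⅓)² = -(-16 - ⅓)² = -(-49/3)² = -1*2401/9 = -2401/9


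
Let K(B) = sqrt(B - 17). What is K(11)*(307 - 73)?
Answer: 234*I*sqrt(6) ≈ 573.18*I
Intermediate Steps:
K(B) = sqrt(-17 + B)
K(11)*(307 - 73) = sqrt(-17 + 11)*(307 - 73) = sqrt(-6)*234 = (I*sqrt(6))*234 = 234*I*sqrt(6)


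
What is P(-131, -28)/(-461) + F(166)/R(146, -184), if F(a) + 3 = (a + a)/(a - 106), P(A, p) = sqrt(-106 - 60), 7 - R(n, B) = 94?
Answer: -38/1305 - I*sqrt(166)/461 ≈ -0.029119 - 0.027948*I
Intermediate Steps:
R(n, B) = -87 (R(n, B) = 7 - 1*94 = 7 - 94 = -87)
P(A, p) = I*sqrt(166) (P(A, p) = sqrt(-166) = I*sqrt(166))
F(a) = -3 + 2*a/(-106 + a) (F(a) = -3 + (a + a)/(a - 106) = -3 + (2*a)/(-106 + a) = -3 + 2*a/(-106 + a))
P(-131, -28)/(-461) + F(166)/R(146, -184) = (I*sqrt(166))/(-461) + ((318 - 1*166)/(-106 + 166))/(-87) = (I*sqrt(166))*(-1/461) + ((318 - 166)/60)*(-1/87) = -I*sqrt(166)/461 + ((1/60)*152)*(-1/87) = -I*sqrt(166)/461 + (38/15)*(-1/87) = -I*sqrt(166)/461 - 38/1305 = -38/1305 - I*sqrt(166)/461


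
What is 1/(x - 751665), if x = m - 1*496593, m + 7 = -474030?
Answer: -1/1722295 ≈ -5.8062e-7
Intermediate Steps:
m = -474037 (m = -7 - 474030 = -474037)
x = -970630 (x = -474037 - 1*496593 = -474037 - 496593 = -970630)
1/(x - 751665) = 1/(-970630 - 751665) = 1/(-1722295) = -1/1722295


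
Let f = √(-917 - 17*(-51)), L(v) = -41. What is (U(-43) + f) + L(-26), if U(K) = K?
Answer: -84 + 5*I*√2 ≈ -84.0 + 7.0711*I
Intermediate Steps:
f = 5*I*√2 (f = √(-917 + 867) = √(-50) = 5*I*√2 ≈ 7.0711*I)
(U(-43) + f) + L(-26) = (-43 + 5*I*√2) - 41 = -84 + 5*I*√2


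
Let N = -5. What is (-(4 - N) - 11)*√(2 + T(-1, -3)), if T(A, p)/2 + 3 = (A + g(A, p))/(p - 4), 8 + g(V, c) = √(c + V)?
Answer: -20*√(-70 - 28*I)/7 ≈ -4.6914 + 24.361*I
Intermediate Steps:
g(V, c) = -8 + √(V + c) (g(V, c) = -8 + √(c + V) = -8 + √(V + c))
T(A, p) = -6 + 2*(-8 + A + √(A + p))/(-4 + p) (T(A, p) = -6 + 2*((A + (-8 + √(A + p)))/(p - 4)) = -6 + 2*((-8 + A + √(A + p))/(-4 + p)) = -6 + 2*(-8 + A + √(A + p))/(-4 + p))
(-(4 - N) - 11)*√(2 + T(-1, -3)) = (-(4 - 1*(-5)) - 11)*√(2 + 2*(4 - 1 + √(-1 - 3) - 3*(-3))/(-4 - 3)) = (-(4 + 5) - 11)*√(2 + 2*(4 - 1 + √(-4) + 9)/(-7)) = (-1*9 - 11)*√(2 + 2*(-⅐)*(4 - 1 + 2*I + 9)) = (-9 - 11)*√(2 + 2*(-⅐)*(12 + 2*I)) = -20*√(2 + (-24/7 - 4*I/7)) = -20*√(-10/7 - 4*I/7)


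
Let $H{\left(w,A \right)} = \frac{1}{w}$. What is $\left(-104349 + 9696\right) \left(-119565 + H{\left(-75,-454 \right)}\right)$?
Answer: $\frac{282929680176}{25} \approx 1.1317 \cdot 10^{10}$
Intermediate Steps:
$\left(-104349 + 9696\right) \left(-119565 + H{\left(-75,-454 \right)}\right) = \left(-104349 + 9696\right) \left(-119565 + \frac{1}{-75}\right) = - 94653 \left(-119565 - \frac{1}{75}\right) = \left(-94653\right) \left(- \frac{8967376}{75}\right) = \frac{282929680176}{25}$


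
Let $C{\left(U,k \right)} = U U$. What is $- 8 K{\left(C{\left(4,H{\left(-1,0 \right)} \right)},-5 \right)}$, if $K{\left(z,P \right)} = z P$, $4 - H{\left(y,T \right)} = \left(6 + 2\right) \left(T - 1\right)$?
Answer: $640$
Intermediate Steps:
$H{\left(y,T \right)} = 12 - 8 T$ ($H{\left(y,T \right)} = 4 - \left(6 + 2\right) \left(T - 1\right) = 4 - 8 \left(-1 + T\right) = 4 - \left(-8 + 8 T\right) = 12 - 8 T$)
$C{\left(U,k \right)} = U^{2}$
$K{\left(z,P \right)} = P z$
$- 8 K{\left(C{\left(4,H{\left(-1,0 \right)} \right)},-5 \right)} = - 8 \left(- 5 \cdot 4^{2}\right) = - 8 \left(\left(-5\right) 16\right) = \left(-8\right) \left(-80\right) = 640$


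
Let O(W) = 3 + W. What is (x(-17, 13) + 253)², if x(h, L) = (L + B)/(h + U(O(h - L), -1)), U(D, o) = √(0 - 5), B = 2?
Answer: (2168716*√5 + 18049751*I)/(2*(17*√5 + 142*I)) ≈ 63571.0 - 57.529*I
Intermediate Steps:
U(D, o) = I*√5 (U(D, o) = √(-5) = I*√5)
x(h, L) = (2 + L)/(h + I*√5) (x(h, L) = (L + 2)/(h + I*√5) = (2 + L)/(h + I*√5))
(x(-17, 13) + 253)² = ((2 + 13)/(-17 + I*√5) + 253)² = (15/(-17 + I*√5) + 253)² = (253 + 15/(-17 + I*√5))²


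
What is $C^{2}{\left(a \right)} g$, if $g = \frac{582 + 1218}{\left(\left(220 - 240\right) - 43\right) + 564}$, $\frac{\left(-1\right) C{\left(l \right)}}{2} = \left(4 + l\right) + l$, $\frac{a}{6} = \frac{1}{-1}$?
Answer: $\frac{153600}{167} \approx 919.76$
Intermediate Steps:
$a = -6$ ($a = \frac{6}{-1} = 6 \left(-1\right) = -6$)
$C{\left(l \right)} = -8 - 4 l$ ($C{\left(l \right)} = - 2 \left(\left(4 + l\right) + l\right) = - 2 \left(4 + 2 l\right) = -8 - 4 l$)
$g = \frac{600}{167}$ ($g = \frac{1800}{\left(-20 - 43\right) + 564} = \frac{1800}{-63 + 564} = \frac{1800}{501} = 1800 \cdot \frac{1}{501} = \frac{600}{167} \approx 3.5928$)
$C^{2}{\left(a \right)} g = \left(-8 - -24\right)^{2} \cdot \frac{600}{167} = \left(-8 + 24\right)^{2} \cdot \frac{600}{167} = 16^{2} \cdot \frac{600}{167} = 256 \cdot \frac{600}{167} = \frac{153600}{167}$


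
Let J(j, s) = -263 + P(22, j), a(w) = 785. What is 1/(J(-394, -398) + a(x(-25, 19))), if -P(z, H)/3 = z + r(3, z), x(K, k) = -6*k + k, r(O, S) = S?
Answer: 1/390 ≈ 0.0025641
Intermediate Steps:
x(K, k) = -5*k
P(z, H) = -6*z (P(z, H) = -3*(z + z) = -6*z)
J(j, s) = -395 (J(j, s) = -263 - 6*22 = -263 - 132 = -395)
1/(J(-394, -398) + a(x(-25, 19))) = 1/(-395 + 785) = 1/390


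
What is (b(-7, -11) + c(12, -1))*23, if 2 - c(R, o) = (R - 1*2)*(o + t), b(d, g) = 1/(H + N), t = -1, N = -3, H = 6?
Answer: 1541/3 ≈ 513.67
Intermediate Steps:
b(d, g) = ⅓ (b(d, g) = 1/(6 - 3) = 1/3 = ⅓)
c(R, o) = 2 - (-1 + o)*(-2 + R) (c(R, o) = 2 - (R - 1*2)*(o - 1) = 2 - (R - 2)*(-1 + o) = 2 - (-2 + R)*(-1 + o) = 2 - (-1 + o)*(-2 + R))
(b(-7, -11) + c(12, -1))*23 = (⅓ + (12 + 2*(-1) - 1*12*(-1)))*23 = (⅓ + (12 - 2 + 12))*23 = (⅓ + 22)*23 = (67/3)*23 = 1541/3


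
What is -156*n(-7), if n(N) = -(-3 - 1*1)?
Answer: -624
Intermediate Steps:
n(N) = 4 (n(N) = -(-3 - 1) = -1*(-4) = 4)
-156*n(-7) = -156*4 = -624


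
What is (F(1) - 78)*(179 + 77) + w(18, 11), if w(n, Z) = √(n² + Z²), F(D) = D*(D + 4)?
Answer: -18688 + √445 ≈ -18667.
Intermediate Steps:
F(D) = D*(4 + D)
w(n, Z) = √(Z² + n²)
(F(1) - 78)*(179 + 77) + w(18, 11) = (1*(4 + 1) - 78)*(179 + 77) + √(11² + 18²) = (1*5 - 78)*256 + √(121 + 324) = (5 - 78)*256 + √445 = -73*256 + √445 = -18688 + √445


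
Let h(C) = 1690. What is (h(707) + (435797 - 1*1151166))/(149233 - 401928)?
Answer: 713679/252695 ≈ 2.8243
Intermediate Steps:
(h(707) + (435797 - 1*1151166))/(149233 - 401928) = (1690 + (435797 - 1*1151166))/(149233 - 401928) = (1690 + (435797 - 1151166))/(-252695) = (1690 - 715369)*(-1/252695) = -713679*(-1/252695) = 713679/252695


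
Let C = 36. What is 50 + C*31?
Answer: 1166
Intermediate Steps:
50 + C*31 = 50 + 36*31 = 50 + 1116 = 1166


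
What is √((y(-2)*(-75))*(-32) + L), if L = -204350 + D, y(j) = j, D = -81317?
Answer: I*√290467 ≈ 538.95*I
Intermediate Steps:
L = -285667 (L = -204350 - 81317 = -285667)
√((y(-2)*(-75))*(-32) + L) = √(-2*(-75)*(-32) - 285667) = √(150*(-32) - 285667) = √(-4800 - 285667) = √(-290467) = I*√290467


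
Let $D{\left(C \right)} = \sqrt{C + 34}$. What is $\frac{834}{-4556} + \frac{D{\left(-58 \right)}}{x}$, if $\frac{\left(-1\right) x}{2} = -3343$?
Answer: $- \frac{417}{2278} + \frac{i \sqrt{6}}{3343} \approx -0.18306 + 0.00073272 i$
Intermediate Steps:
$x = 6686$ ($x = \left(-2\right) \left(-3343\right) = 6686$)
$D{\left(C \right)} = \sqrt{34 + C}$
$\frac{834}{-4556} + \frac{D{\left(-58 \right)}}{x} = \frac{834}{-4556} + \frac{\sqrt{34 - 58}}{6686} = 834 \left(- \frac{1}{4556}\right) + \sqrt{-24} \cdot \frac{1}{6686} = - \frac{417}{2278} + 2 i \sqrt{6} \cdot \frac{1}{6686} = - \frac{417}{2278} + \frac{i \sqrt{6}}{3343}$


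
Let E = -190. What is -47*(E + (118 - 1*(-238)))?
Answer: -7802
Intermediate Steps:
-47*(E + (118 - 1*(-238))) = -47*(-190 + (118 - 1*(-238))) = -47*(-190 + (118 + 238)) = -47*(-190 + 356) = -47*166 = -7802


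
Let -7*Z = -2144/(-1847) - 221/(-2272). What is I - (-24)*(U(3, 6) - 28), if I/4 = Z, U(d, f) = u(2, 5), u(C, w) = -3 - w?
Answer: -6350211963/7343672 ≈ -864.72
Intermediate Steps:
U(d, f) = -8 (U(d, f) = -3 - 1*5 = -3 - 5 = -8)
Z = -5279355/29374688 (Z = -(-2144/(-1847) - 221/(-2272))/7 = -(-2144*(-1/1847) - 221*(-1/2272))/7 = -(2144/1847 + 221/2272)/7 = -⅐*5279355/4196384 = -5279355/29374688 ≈ -0.17972)
I = -5279355/7343672 (I = 4*(-5279355/29374688) = -5279355/7343672 ≈ -0.71890)
I - (-24)*(U(3, 6) - 28) = -5279355/7343672 - (-24)*(-8 - 28) = -5279355/7343672 - (-24)*(-36) = -5279355/7343672 - 1*864 = -5279355/7343672 - 864 = -6350211963/7343672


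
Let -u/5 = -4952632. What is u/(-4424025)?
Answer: -4952632/884805 ≈ -5.5974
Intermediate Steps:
u = 24763160 (u = -5*(-4952632) = 24763160)
u/(-4424025) = 24763160/(-4424025) = 24763160*(-1/4424025) = -4952632/884805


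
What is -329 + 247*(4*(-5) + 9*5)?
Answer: 5846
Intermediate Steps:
-329 + 247*(4*(-5) + 9*5) = -329 + 247*(-20 + 45) = -329 + 247*25 = -329 + 6175 = 5846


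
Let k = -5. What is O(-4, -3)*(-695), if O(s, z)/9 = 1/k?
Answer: 1251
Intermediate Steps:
O(s, z) = -9/5 (O(s, z) = 9/(-5) = 9*(-1/5) = -9/5)
O(-4, -3)*(-695) = -9/5*(-695) = 1251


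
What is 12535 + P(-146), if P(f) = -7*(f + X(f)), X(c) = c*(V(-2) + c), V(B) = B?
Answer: -137699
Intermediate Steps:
X(c) = c*(-2 + c)
P(f) = -7*f - 7*f*(-2 + f) (P(f) = -7*(f + f*(-2 + f)) = -7*f - 7*f*(-2 + f))
12535 + P(-146) = 12535 + 7*(-146)*(1 - 1*(-146)) = 12535 + 7*(-146)*(1 + 146) = 12535 + 7*(-146)*147 = 12535 - 150234 = -137699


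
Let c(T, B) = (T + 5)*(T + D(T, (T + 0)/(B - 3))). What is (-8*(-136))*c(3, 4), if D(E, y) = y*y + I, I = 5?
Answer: 147968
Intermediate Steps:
D(E, y) = 5 + y**2 (D(E, y) = y*y + 5 = y**2 + 5 = 5 + y**2)
c(T, B) = (5 + T)*(5 + T + T**2/(-3 + B)**2) (c(T, B) = (T + 5)*(T + (5 + ((T + 0)/(B - 3))**2)) = (5 + T)*(T + (5 + (T/(-3 + B))**2)) = (5 + T)*(T + (5 + T**2/(-3 + B)**2)) = (5 + T)*(5 + T + T**2/(-3 + B)**2))
(-8*(-136))*c(3, 4) = (-8*(-136))*(25 + 3**2 + 10*3 + 3**3/(-3 + 4)**2 + 5*3**2/(-3 + 4)**2) = 1088*(25 + 9 + 30 + 27/1**2 + 5*9/1**2) = 1088*(25 + 9 + 30 + 27*1 + 5*9*1) = 1088*(25 + 9 + 30 + 27 + 45) = 1088*136 = 147968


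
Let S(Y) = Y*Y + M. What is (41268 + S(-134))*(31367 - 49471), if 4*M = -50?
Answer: -1071964996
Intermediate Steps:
M = -25/2 (M = (¼)*(-50) = -25/2 ≈ -12.500)
S(Y) = -25/2 + Y² (S(Y) = Y*Y - 25/2 = Y² - 25/2 = -25/2 + Y²)
(41268 + S(-134))*(31367 - 49471) = (41268 + (-25/2 + (-134)²))*(31367 - 49471) = (41268 + (-25/2 + 17956))*(-18104) = (41268 + 35887/2)*(-18104) = (118423/2)*(-18104) = -1071964996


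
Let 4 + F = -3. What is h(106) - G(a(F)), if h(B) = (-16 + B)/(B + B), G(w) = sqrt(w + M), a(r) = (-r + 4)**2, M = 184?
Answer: 45/106 - sqrt(305) ≈ -17.040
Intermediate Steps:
F = -7 (F = -4 - 3 = -7)
a(r) = (4 - r)**2
G(w) = sqrt(184 + w) (G(w) = sqrt(w + 184) = sqrt(184 + w))
h(B) = (-16 + B)/(2*B) (h(B) = (-16 + B)/((2*B)) = (-16 + B)*(1/(2*B)) = (-16 + B)/(2*B))
h(106) - G(a(F)) = (1/2)*(-16 + 106)/106 - sqrt(184 + (-4 - 7)**2) = (1/2)*(1/106)*90 - sqrt(184 + (-11)**2) = 45/106 - sqrt(184 + 121) = 45/106 - sqrt(305)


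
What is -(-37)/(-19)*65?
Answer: -2405/19 ≈ -126.58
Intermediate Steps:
-(-37)/(-19)*65 = -(-37)*(-1)/19*65 = -37*1/19*65 = -37/19*65 = -2405/19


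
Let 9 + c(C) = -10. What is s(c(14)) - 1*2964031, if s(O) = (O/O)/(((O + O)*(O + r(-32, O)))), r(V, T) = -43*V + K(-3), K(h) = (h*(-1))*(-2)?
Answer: -152167423479/51338 ≈ -2.9640e+6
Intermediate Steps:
K(h) = 2*h (K(h) = -h*(-2) = 2*h)
c(C) = -19 (c(C) = -9 - 10 = -19)
r(V, T) = -6 - 43*V (r(V, T) = -43*V + 2*(-3) = -43*V - 6 = -6 - 43*V)
s(O) = 1/(2*O*(1370 + O)) (s(O) = (O/O)/(((O + O)*(O + (-6 - 43*(-32))))) = 1/((2*O)*(O + (-6 + 1376))) = 1/((2*O)*(O + 1370)) = 1/((2*O)*(1370 + O)) = 1/(2*O*(1370 + O)))
s(c(14)) - 1*2964031 = (1/2)/(-19*(1370 - 19)) - 1*2964031 = (1/2)*(-1/19)/1351 - 2964031 = (1/2)*(-1/19)*(1/1351) - 2964031 = -1/51338 - 2964031 = -152167423479/51338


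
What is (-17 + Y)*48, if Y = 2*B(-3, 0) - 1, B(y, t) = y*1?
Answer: -1152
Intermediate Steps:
B(y, t) = y
Y = -7 (Y = 2*(-3) - 1 = -6 - 1 = -7)
(-17 + Y)*48 = (-17 - 7)*48 = -24*48 = -1152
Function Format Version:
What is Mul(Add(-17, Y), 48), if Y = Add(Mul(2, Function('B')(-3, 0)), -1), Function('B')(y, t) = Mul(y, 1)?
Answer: -1152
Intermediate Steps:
Function('B')(y, t) = y
Y = -7 (Y = Add(Mul(2, -3), -1) = Add(-6, -1) = -7)
Mul(Add(-17, Y), 48) = Mul(Add(-17, -7), 48) = Mul(-24, 48) = -1152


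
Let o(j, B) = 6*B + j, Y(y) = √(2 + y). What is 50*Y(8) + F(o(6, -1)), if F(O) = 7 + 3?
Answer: 10 + 50*√10 ≈ 168.11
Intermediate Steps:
o(j, B) = j + 6*B
F(O) = 10
50*Y(8) + F(o(6, -1)) = 50*√(2 + 8) + 10 = 50*√10 + 10 = 10 + 50*√10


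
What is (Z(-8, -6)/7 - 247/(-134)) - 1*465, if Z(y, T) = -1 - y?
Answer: -61929/134 ≈ -462.16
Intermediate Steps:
(Z(-8, -6)/7 - 247/(-134)) - 1*465 = ((-1 - 1*(-8))/7 - 247/(-134)) - 1*465 = ((-1 + 8)*(1/7) - 247*(-1/134)) - 465 = (7*(1/7) + 247/134) - 465 = (1 + 247/134) - 465 = 381/134 - 465 = -61929/134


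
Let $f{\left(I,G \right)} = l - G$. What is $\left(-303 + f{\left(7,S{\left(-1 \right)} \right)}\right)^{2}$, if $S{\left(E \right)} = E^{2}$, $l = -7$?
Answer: $96721$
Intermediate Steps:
$f{\left(I,G \right)} = -7 - G$
$\left(-303 + f{\left(7,S{\left(-1 \right)} \right)}\right)^{2} = \left(-303 - 8\right)^{2} = \left(-311\right)^{2} = 96721$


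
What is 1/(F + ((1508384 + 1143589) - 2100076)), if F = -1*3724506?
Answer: -1/3172609 ≈ -3.1520e-7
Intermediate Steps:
F = -3724506
1/(F + ((1508384 + 1143589) - 2100076)) = 1/(-3724506 + ((1508384 + 1143589) - 2100076)) = 1/(-3724506 + (2651973 - 2100076)) = 1/(-3724506 + 551897) = 1/(-3172609) = -1/3172609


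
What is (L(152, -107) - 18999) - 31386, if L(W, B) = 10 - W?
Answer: -50527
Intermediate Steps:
(L(152, -107) - 18999) - 31386 = ((10 - 1*152) - 18999) - 31386 = ((10 - 152) - 18999) - 31386 = (-142 - 18999) - 31386 = -19141 - 31386 = -50527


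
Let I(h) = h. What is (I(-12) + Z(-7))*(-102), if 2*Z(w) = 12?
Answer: 612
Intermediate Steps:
Z(w) = 6 (Z(w) = (½)*12 = 6)
(I(-12) + Z(-7))*(-102) = (-12 + 6)*(-102) = -6*(-102) = 612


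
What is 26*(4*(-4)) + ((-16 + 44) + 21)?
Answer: -367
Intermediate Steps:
26*(4*(-4)) + ((-16 + 44) + 21) = 26*(-16) + (28 + 21) = -416 + 49 = -367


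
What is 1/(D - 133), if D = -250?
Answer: -1/383 ≈ -0.0026110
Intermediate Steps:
1/(D - 133) = 1/(-250 - 133) = 1/(-383) = -1/383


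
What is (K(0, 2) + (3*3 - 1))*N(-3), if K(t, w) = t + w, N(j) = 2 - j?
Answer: 50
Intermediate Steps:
(K(0, 2) + (3*3 - 1))*N(-3) = ((0 + 2) + (3*3 - 1))*(2 - 1*(-3)) = (2 + (9 - 1))*(2 + 3) = (2 + 8)*5 = 10*5 = 50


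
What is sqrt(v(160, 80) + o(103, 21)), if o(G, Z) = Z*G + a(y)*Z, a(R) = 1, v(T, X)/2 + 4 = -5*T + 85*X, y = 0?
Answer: 4*sqrt(886) ≈ 119.06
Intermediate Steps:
v(T, X) = -8 - 10*T + 170*X (v(T, X) = -8 + 2*(-5*T + 85*X) = -8 + (-10*T + 170*X) = -8 - 10*T + 170*X)
o(G, Z) = Z + G*Z (o(G, Z) = Z*G + 1*Z = G*Z + Z = Z + G*Z)
sqrt(v(160, 80) + o(103, 21)) = sqrt((-8 - 10*160 + 170*80) + 21*(1 + 103)) = sqrt((-8 - 1600 + 13600) + 21*104) = sqrt(11992 + 2184) = sqrt(14176) = 4*sqrt(886)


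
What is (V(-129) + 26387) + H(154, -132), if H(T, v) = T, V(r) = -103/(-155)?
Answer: 4113958/155 ≈ 26542.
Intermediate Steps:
V(r) = 103/155 (V(r) = -103*(-1/155) = 103/155)
(V(-129) + 26387) + H(154, -132) = (103/155 + 26387) + 154 = 4090088/155 + 154 = 4113958/155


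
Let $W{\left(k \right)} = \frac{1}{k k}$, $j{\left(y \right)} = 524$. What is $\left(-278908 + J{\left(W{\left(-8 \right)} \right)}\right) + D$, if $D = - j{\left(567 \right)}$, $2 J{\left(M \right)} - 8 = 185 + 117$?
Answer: $-279277$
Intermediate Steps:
$W{\left(k \right)} = \frac{1}{k^{2}}$
$J{\left(M \right)} = 155$ ($J{\left(M \right)} = 4 + \frac{185 + 117}{2} = 4 + \frac{1}{2} \cdot 302 = 4 + 151 = 155$)
$D = -524$ ($D = \left(-1\right) 524 = -524$)
$\left(-278908 + J{\left(W{\left(-8 \right)} \right)}\right) + D = \left(-278908 + 155\right) - 524 = -278753 - 524 = -279277$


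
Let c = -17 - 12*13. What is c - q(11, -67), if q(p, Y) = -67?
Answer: -106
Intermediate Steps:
c = -173 (c = -17 - 156 = -173)
c - q(11, -67) = -173 - 1*(-67) = -173 + 67 = -106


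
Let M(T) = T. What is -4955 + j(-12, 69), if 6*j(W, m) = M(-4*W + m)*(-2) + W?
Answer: -4996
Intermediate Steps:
j(W, m) = -m/3 + 3*W/2 (j(W, m) = ((-4*W + m)*(-2) + W)/6 = ((m - 4*W)*(-2) + W)/6 = ((-2*m + 8*W) + W)/6 = (-2*m + 9*W)/6 = -m/3 + 3*W/2)
-4955 + j(-12, 69) = -4955 + (-⅓*69 + (3/2)*(-12)) = -4955 + (-23 - 18) = -4955 - 41 = -4996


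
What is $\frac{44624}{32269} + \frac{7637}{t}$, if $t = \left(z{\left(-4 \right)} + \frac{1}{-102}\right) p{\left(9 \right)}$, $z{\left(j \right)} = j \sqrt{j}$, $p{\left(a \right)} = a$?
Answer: $\frac{80760704302}{64459618599} + \frac{70626976 i}{665857} \approx 1.2529 + 106.07 i$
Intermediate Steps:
$z{\left(j \right)} = j^{\frac{3}{2}}$
$t = - \frac{3}{34} - 72 i$ ($t = \left(\left(-4\right)^{\frac{3}{2}} + \frac{1}{-102}\right) 9 = \left(- 8 i - \frac{1}{102}\right) 9 = \left(- \frac{1}{102} - 8 i\right) 9 = - \frac{3}{34} - 72 i \approx -0.088235 - 72.0 i$)
$\frac{44624}{32269} + \frac{7637}{t} = \frac{44624}{32269} + \frac{7637}{- \frac{3}{34} - 72 i} = 44624 \cdot \frac{1}{32269} + 7637 \frac{1156 \left(- \frac{3}{34} + 72 i\right)}{5992713} = \frac{44624}{32269} + \frac{8828372 \left(- \frac{3}{34} + 72 i\right)}{5992713}$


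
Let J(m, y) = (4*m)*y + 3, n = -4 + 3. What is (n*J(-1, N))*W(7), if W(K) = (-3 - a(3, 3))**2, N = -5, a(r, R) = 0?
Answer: -207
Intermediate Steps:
W(K) = 9 (W(K) = (-3 - 1*0)**2 = (-3 + 0)**2 = (-3)**2 = 9)
n = -1
J(m, y) = 3 + 4*m*y (J(m, y) = 4*m*y + 3 = 3 + 4*m*y)
(n*J(-1, N))*W(7) = -(3 + 4*(-1)*(-5))*9 = -(3 + 20)*9 = -1*23*9 = -23*9 = -207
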